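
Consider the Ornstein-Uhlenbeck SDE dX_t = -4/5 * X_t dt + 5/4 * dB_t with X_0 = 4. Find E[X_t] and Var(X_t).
E[X_t] = 4*exp(-4*t/5); Var(X_t) = 125/128 - 125*exp(-8*t/5)/128

The OU SDE dX = -theta X dt + sigma dB admits the integrating factor exp(theta t): d(exp(theta t) X_t) = sigma exp(theta t) dB_t. Integrating from 0 to t:
  X_t = x_0 * exp(-theta t) + sigma * int_0^t exp(-theta (t-s)) dB_s.
The Itô integral has mean 0 and (by the Itô isometry) variance sigma^2 * int_0^t exp(-2 theta (t - s)) ds = sigma^2 * (1 - exp(-2 theta t)) / (2 theta).
With theta = 4/5, sigma = 5/4, x_0 = 4:
  E[X_t] = 4 * exp(-4/5 t) = 4*exp(-4*t/5)
  Var(X_t) = (5/4)^2 * (1 - exp(-2*4/5 t)) / (2 * 4/5) = 125/128 - 125*exp(-8*t/5)/128.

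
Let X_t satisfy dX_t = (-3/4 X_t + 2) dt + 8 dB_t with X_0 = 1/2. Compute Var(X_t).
Var(X_t) = 128/3 - 128*exp(-3*t/2)/3

The variance V(t) = Var(X_t) satisfies V'(t) = 2 a V(t) + c^2 with V(0) = 0 (drift coefficient is linear in X, diffusion is constant). With a = -3/4, c = 8, the solution is
  V(t) = (c^2 / (2 a)) * (exp(2 a t) - 1)
       = (8^2 / (2*(-3/4))) * (exp((-3/2) t) - 1)
       = 128/3 - 128*exp(-3*t/2)/3.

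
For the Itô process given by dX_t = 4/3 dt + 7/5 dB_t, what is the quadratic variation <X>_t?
<X>_t = 49*t/25

For an Itô process dX_t = a(t) dt + b(t) dB_t, the quadratic variation is <X>_t = int_0^t b(s)^2 ds (the drift term does not contribute). Here b(s) = 7/5, so
  b(s)^2 = 49/25.
Integrating from 0 to t:
  <X>_t = int_0^t (49/25) ds = 49*t/25.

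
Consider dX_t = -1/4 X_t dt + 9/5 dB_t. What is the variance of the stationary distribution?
lim Var(X_t) = 162/25

The OU SDE dX = -theta X dt + sigma dB admits the integrating factor exp(theta t): d(exp(theta t) X_t) = sigma exp(theta t) dB_t. Integrating from 0 to t gives X_t = x_0 * exp(-theta t) + sigma * int_0^t exp(-theta (t-s)) dB_s for any initial x_0. The Itô integral has variance (by the Itô isometry) sigma^2 * int_0^t exp(-2 theta (t - s)) ds = sigma^2 * (1 - exp(-2 theta t)) / (2 theta), independent of x_0.
With theta = 1/4, sigma = 9/5:
  Var(X_t) = (9/5)^2 * (1 - exp(-2*1/4 t)) / (2 * 1/4) = 162/25 - 162*exp(-t/2)/25.
As t -> infinity, exp(-2*1/4 t) -> 0, so the stationary variance is sigma^2 / (2 theta) = 162/25.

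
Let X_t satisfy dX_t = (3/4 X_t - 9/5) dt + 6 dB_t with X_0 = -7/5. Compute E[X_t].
E[X_t] = 12/5 - 19*exp(3*t/4)/5

Taking expectations and using E[dB_t] = 0, the mean m(t) = E[X_t] satisfies the ODE m'(t) = a m(t) + b with m(0) = x_0. With a = 3/4, b = -9/5, x_0 = -7/5, the solution is
  m(t) = x_0 * exp(a t) + (b/a) * (exp(a t) - 1)
       = (-7/5) * exp((3/4) t) + ((-9/5)/(3/4)) * (exp((3/4) t) - 1)
       = 12/5 - 19*exp(3*t/4)/5.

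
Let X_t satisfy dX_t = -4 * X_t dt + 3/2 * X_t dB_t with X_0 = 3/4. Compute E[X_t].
E[X_t] = 3*exp(-4*t)/4

For GBM dX = mu X dt + sigma X dB with X_0 = x_0, apply Itô to Y = log X: dY = (mu - sigma^2/2) dt + sigma dB, so Y_t = log(x_0) + (mu - sigma^2/2) t + sigma B_t and hence X_t = x_0 * exp((mu - sigma^2/2) t + sigma B_t).
With mu = -4, sigma = 3/2, x_0 = 3/4, this gives:
  X_t = 3/4 * exp((-41/8) * t + (3/2) * B_t).
Since sigma*B_t ~ Normal(0, sigma^2 t), E[exp(sigma*B_t)] = exp(sigma^2 t / 2); so E[X_t] = x_0 * exp((mu - sigma^2/2) t) * exp(sigma^2 t / 2) = x_0 * exp(mu t) = 3*exp(-4*t)/4.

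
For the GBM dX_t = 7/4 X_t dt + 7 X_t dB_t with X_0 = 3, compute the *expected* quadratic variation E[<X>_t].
E[<X>_t] = 42*exp(105*t/2)/5 - 42/5

<X>_t = int_0^t (7 * X_s)^2 ds. Taking expectation inside the integral: E[<X>_t] = 7^2 * int_0^t E[X_s^2] ds. For GBM, E[X_s^2] = x_0^2 * exp((2 mu + sigma^2) s). Integrating:
  E[<X>_t] = 7^2 * 3^2 * (exp((2*(7/4) + 7^2) t) - 1) / (2*(7/4) + 7^2)
           = 7^2 * 3^2 * (exp((105/2) t) - 1) / (105/2) = 42*exp(105*t/2)/5 - 42/5.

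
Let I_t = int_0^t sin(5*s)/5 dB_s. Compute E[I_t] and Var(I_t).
E[I_t] = 0; Var(I_t) = t/50 - sin(10*t)/500

The Itô integral of a deterministic integrand f(s) has mean 0 because each increment f(s) * (B_{s+ds} - B_s) has mean 0. By the Itô isometry:
  Var( int_0^t f(s) dB_s ) = E[ (int_0^t f(s) dB_s)^2 ] = int_0^t f(s)^2 ds.
Here f(s) = sin(5*s)/5, so f(s)^2 = sin(5*s)^2/25. Integrate:
  int_0^t (sin(5*s)^2/25) ds = t/50 - sin(10*t)/500.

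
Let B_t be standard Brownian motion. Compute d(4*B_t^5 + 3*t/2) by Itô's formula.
d(4*B_t^5 + 3*t/2) = (40*B_t^3 + 3/2) dt + (20*B_t^4) dB_t

Itô's formula for f(t, x): d f(t, B_t) = (f_t + (1/2) f_xx) dt + f_x dB_t. Compute partials of f(t, x) = 3*t/2 + 4*x^5:
  f_t(t,x)  = 3/2
  f_x(t,x)  = 20*x^4
  f_xx(t,x) = 80*x^3
Assemble drift = f_t + (1/2) f_xx = 40*x^3 + 3/2 and diffusion = f_x = 20*x^4. Substituting x = B_t:
  d(4*B_t^5 + 3*t/2) = (40*B_t^3 + 3/2) dt + (20*B_t^4) dB_t.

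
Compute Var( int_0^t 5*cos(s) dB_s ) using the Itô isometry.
Var = 25*t/2 + 25*sin(2*t)/4

The Itô integral of a deterministic integrand f(s) has mean 0 because each increment f(s) * (B_{s+ds} - B_s) has mean 0. By the Itô isometry:
  Var( int_0^t f(s) dB_s ) = E[ (int_0^t f(s) dB_s)^2 ] = int_0^t f(s)^2 ds.
Here f(s) = 5*cos(s), so f(s)^2 = 25*cos(s)^2. Integrate:
  int_0^t (25*cos(s)^2) ds = 25*t/2 + 25*sin(2*t)/4.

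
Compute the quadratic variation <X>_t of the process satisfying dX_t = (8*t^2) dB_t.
<X>_t = 64*t^5/5

For an Itô process dX_t = a(t) dt + b(t) dB_t, the quadratic variation is <X>_t = int_0^t b(s)^2 ds (the drift term does not contribute). Here b(s) = 8*s^2, so
  b(s)^2 = 64*s^4.
Integrating from 0 to t:
  <X>_t = int_0^t (64*s^4) ds = 64*t^5/5.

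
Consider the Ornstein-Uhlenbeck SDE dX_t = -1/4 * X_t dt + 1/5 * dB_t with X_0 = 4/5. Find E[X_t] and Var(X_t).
E[X_t] = 4*exp(-t/4)/5; Var(X_t) = 2/25 - 2*exp(-t/2)/25

The OU SDE dX = -theta X dt + sigma dB admits the integrating factor exp(theta t): d(exp(theta t) X_t) = sigma exp(theta t) dB_t. Integrating from 0 to t:
  X_t = x_0 * exp(-theta t) + sigma * int_0^t exp(-theta (t-s)) dB_s.
The Itô integral has mean 0 and (by the Itô isometry) variance sigma^2 * int_0^t exp(-2 theta (t - s)) ds = sigma^2 * (1 - exp(-2 theta t)) / (2 theta).
With theta = 1/4, sigma = 1/5, x_0 = 4/5:
  E[X_t] = 4/5 * exp(-1/4 t) = 4*exp(-t/4)/5
  Var(X_t) = (1/5)^2 * (1 - exp(-2*1/4 t)) / (2 * 1/4) = 2/25 - 2*exp(-t/2)/25.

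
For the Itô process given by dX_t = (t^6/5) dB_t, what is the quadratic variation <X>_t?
<X>_t = t^13/325

For an Itô process dX_t = a(t) dt + b(t) dB_t, the quadratic variation is <X>_t = int_0^t b(s)^2 ds (the drift term does not contribute). Here b(s) = s^6/5, so
  b(s)^2 = s^12/25.
Integrating from 0 to t:
  <X>_t = int_0^t (s^12/25) ds = t^13/325.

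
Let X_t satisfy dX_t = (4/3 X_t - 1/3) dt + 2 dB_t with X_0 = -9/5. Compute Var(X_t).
Var(X_t) = 3*exp(8*t/3)/2 - 3/2

The variance V(t) = Var(X_t) satisfies V'(t) = 2 a V(t) + c^2 with V(0) = 0 (drift coefficient is linear in X, diffusion is constant). With a = 4/3, c = 2, the solution is
  V(t) = (c^2 / (2 a)) * (exp(2 a t) - 1)
       = (2^2 / (2*(4/3))) * (exp((8/3) t) - 1)
       = 3*exp(8*t/3)/2 - 3/2.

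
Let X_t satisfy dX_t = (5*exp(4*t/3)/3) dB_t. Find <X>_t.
<X>_t = 25*exp(8*t/3)/24 - 25/24

For an Itô process dX_t = a(t) dt + b(t) dB_t, the quadratic variation is <X>_t = int_0^t b(s)^2 ds (the drift term does not contribute). Here b(s) = 5*exp(4*s/3)/3, so
  b(s)^2 = 25*exp(8*s/3)/9.
Integrating from 0 to t:
  <X>_t = int_0^t (25*exp(8*s/3)/9) ds = 25*exp(8*t/3)/24 - 25/24.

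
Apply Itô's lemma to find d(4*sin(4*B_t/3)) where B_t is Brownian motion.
d(4*sin(4*B_t/3)) = (-32*sin(4*B_t/3)/9) dt + (16*cos(4*B_t/3)/3) dB_t

Itô's formula for f(B_t) gives d f(B_t) = f'(B_t) dB_t + (1/2) f''(B_t) dt. Compute derivatives of f(x) = 4*sin(4*x/3):
  f'(x)  = 16*cos(4*x/3)/3
  f''(x) = -64*sin(4*x/3)/9
Substitute x = B_t and multiply the f'' term by 1/2:
  drift     = (1/2) * (-64*sin(4*x/3)/9) evaluated at B_t = -32*sin(4*B_t/3)/9
  diffusion = (16*cos(4*x/3)/3) evaluated at B_t = 16*cos(4*B_t/3)/3
Therefore d(4*sin(4*B_t/3)) = (-32*sin(4*B_t/3)/9) dt + (16*cos(4*B_t/3)/3) dB_t.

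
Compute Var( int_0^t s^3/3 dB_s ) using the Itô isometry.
Var = t^7/63

The Itô integral of a deterministic integrand f(s) has mean 0 because each increment f(s) * (B_{s+ds} - B_s) has mean 0. By the Itô isometry:
  Var( int_0^t f(s) dB_s ) = E[ (int_0^t f(s) dB_s)^2 ] = int_0^t f(s)^2 ds.
Here f(s) = s^3/3, so f(s)^2 = s^6/9. Integrate:
  int_0^t (s^6/9) ds = t^7/63.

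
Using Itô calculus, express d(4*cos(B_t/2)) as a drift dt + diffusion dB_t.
d(4*cos(B_t/2)) = (-cos(B_t/2)/2) dt + (-2*sin(B_t/2)) dB_t

Itô's formula for f(B_t) gives d f(B_t) = f'(B_t) dB_t + (1/2) f''(B_t) dt. Compute derivatives of f(x) = 4*cos(x/2):
  f'(x)  = -2*sin(x/2)
  f''(x) = -cos(x/2)
Substitute x = B_t and multiply the f'' term by 1/2:
  drift     = (1/2) * (-cos(x/2)) evaluated at B_t = -cos(B_t/2)/2
  diffusion = (-2*sin(x/2)) evaluated at B_t = -2*sin(B_t/2)
Therefore d(4*cos(B_t/2)) = (-cos(B_t/2)/2) dt + (-2*sin(B_t/2)) dB_t.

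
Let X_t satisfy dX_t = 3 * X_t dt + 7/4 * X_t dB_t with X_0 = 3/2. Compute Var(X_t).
Var(X_t) = 9*(exp(49*t/16) - 1)*exp(6*t)/4

For GBM dX = mu X dt + sigma X dB with X_0 = x_0, apply Itô to Y = log X: dY = (mu - sigma^2/2) dt + sigma dB, so Y_t = log(x_0) + (mu - sigma^2/2) t + sigma B_t and hence X_t = x_0 * exp((mu - sigma^2/2) t + sigma B_t).
With mu = 3, sigma = 7/4, x_0 = 3/2, this gives:
  X_t = 3/2 * exp((47/32) * t + (7/4) * B_t).
Since sigma*B_t ~ Normal(0, sigma^2 t), E[exp(sigma*B_t)] = exp(sigma^2 t / 2); so E[X_t] = x_0 * exp((mu - sigma^2/2) t) * exp(sigma^2 t / 2) = x_0 * exp(mu t) = 3*exp(3*t)/2.
Var(X_t) = E[X_t^2] - (E[X_t])^2 = x_0^2 * exp(2 mu t) * (exp(sigma^2 t) - 1) = 9*(exp(49*t/16) - 1)*exp(6*t)/4.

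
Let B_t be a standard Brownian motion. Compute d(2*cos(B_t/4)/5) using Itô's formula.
d(2*cos(B_t/4)/5) = (-cos(B_t/4)/80) dt + (-sin(B_t/4)/10) dB_t

Itô's formula for f(B_t) gives d f(B_t) = f'(B_t) dB_t + (1/2) f''(B_t) dt. Compute derivatives of f(x) = 2*cos(x/4)/5:
  f'(x)  = -sin(x/4)/10
  f''(x) = -cos(x/4)/40
Substitute x = B_t and multiply the f'' term by 1/2:
  drift     = (1/2) * (-cos(x/4)/40) evaluated at B_t = -cos(B_t/4)/80
  diffusion = (-sin(x/4)/10) evaluated at B_t = -sin(B_t/4)/10
Therefore d(2*cos(B_t/4)/5) = (-cos(B_t/4)/80) dt + (-sin(B_t/4)/10) dB_t.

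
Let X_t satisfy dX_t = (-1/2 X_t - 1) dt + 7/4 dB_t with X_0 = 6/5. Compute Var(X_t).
Var(X_t) = 49/16 - 49*exp(-t)/16

The variance V(t) = Var(X_t) satisfies V'(t) = 2 a V(t) + c^2 with V(0) = 0 (drift coefficient is linear in X, diffusion is constant). With a = -1/2, c = 7/4, the solution is
  V(t) = (c^2 / (2 a)) * (exp(2 a t) - 1)
       = ((7/4)^2 / (2*(-1/2))) * (exp((-1) t) - 1)
       = 49/16 - 49*exp(-t)/16.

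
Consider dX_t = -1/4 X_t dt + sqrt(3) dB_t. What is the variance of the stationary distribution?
lim Var(X_t) = 6

The OU SDE dX = -theta X dt + sigma dB admits the integrating factor exp(theta t): d(exp(theta t) X_t) = sigma exp(theta t) dB_t. Integrating from 0 to t gives X_t = x_0 * exp(-theta t) + sigma * int_0^t exp(-theta (t-s)) dB_s for any initial x_0. The Itô integral has variance (by the Itô isometry) sigma^2 * int_0^t exp(-2 theta (t - s)) ds = sigma^2 * (1 - exp(-2 theta t)) / (2 theta), independent of x_0.
With theta = 1/4, sigma = sqrt(3):
  Var(X_t) = (sqrt(3))^2 * (1 - exp(-2*1/4 t)) / (2 * 1/4) = 6 - 6*exp(-t/2).
As t -> infinity, exp(-2*1/4 t) -> 0, so the stationary variance is sigma^2 / (2 theta) = 6.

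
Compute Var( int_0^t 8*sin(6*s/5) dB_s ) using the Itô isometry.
Var = 32*t - 40*sin(12*t/5)/3

The Itô integral of a deterministic integrand f(s) has mean 0 because each increment f(s) * (B_{s+ds} - B_s) has mean 0. By the Itô isometry:
  Var( int_0^t f(s) dB_s ) = E[ (int_0^t f(s) dB_s)^2 ] = int_0^t f(s)^2 ds.
Here f(s) = 8*sin(6*s/5), so f(s)^2 = 64*sin(6*s/5)^2. Integrate:
  int_0^t (64*sin(6*s/5)^2) ds = 32*t - 40*sin(12*t/5)/3.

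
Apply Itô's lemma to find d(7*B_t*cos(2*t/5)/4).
d(7*B_t*cos(2*t/5)/4) = (-7*B_t*sin(2*t/5)/10) dt + (7*cos(2*t/5)/4) dB_t

Itô's formula for f(t, x): d f(t, B_t) = (f_t + (1/2) f_xx) dt + f_x dB_t. Compute partials of f(t, x) = 7*x*cos(2*t/5)/4:
  f_t(t,x)  = -7*x*sin(2*t/5)/10
  f_x(t,x)  = 7*cos(2*t/5)/4
  f_xx(t,x) = 0
Assemble drift = f_t + (1/2) f_xx = -7*x*sin(2*t/5)/10 and diffusion = f_x = 7*cos(2*t/5)/4. Substituting x = B_t:
  d(7*B_t*cos(2*t/5)/4) = (-7*B_t*sin(2*t/5)/10) dt + (7*cos(2*t/5)/4) dB_t.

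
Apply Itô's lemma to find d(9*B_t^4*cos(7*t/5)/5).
d(9*B_t^4*cos(7*t/5)/5) = (9*B_t^2*(-7*B_t^2*sin(7*t/5) + 30*cos(7*t/5))/25) dt + (36*B_t^3*cos(7*t/5)/5) dB_t

Itô's formula for f(t, x): d f(t, B_t) = (f_t + (1/2) f_xx) dt + f_x dB_t. Compute partials of f(t, x) = 9*x^4*cos(7*t/5)/5:
  f_t(t,x)  = -63*x^4*sin(7*t/5)/25
  f_x(t,x)  = 36*x^3*cos(7*t/5)/5
  f_xx(t,x) = 108*x^2*cos(7*t/5)/5
Assemble drift = f_t + (1/2) f_xx = 9*x^2*(-7*x^2*sin(7*t/5) + 30*cos(7*t/5))/25 and diffusion = f_x = 36*x^3*cos(7*t/5)/5. Substituting x = B_t:
  d(9*B_t^4*cos(7*t/5)/5) = (9*B_t^2*(-7*B_t^2*sin(7*t/5) + 30*cos(7*t/5))/25) dt + (36*B_t^3*cos(7*t/5)/5) dB_t.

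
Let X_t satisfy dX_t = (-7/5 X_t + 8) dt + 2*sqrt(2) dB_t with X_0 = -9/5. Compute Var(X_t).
Var(X_t) = 20/7 - 20*exp(-14*t/5)/7

The variance V(t) = Var(X_t) satisfies V'(t) = 2 a V(t) + c^2 with V(0) = 0 (drift coefficient is linear in X, diffusion is constant). With a = -7/5, c = 2*sqrt(2), the solution is
  V(t) = (c^2 / (2 a)) * (exp(2 a t) - 1)
       = ((2*sqrt(2))^2 / (2*(-7/5))) * (exp((-14/5) t) - 1)
       = 20/7 - 20*exp(-14*t/5)/7.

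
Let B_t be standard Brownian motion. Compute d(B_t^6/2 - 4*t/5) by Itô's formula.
d(B_t^6/2 - 4*t/5) = (15*B_t^4/2 - 4/5) dt + (3*B_t^5) dB_t

Itô's formula for f(t, x): d f(t, B_t) = (f_t + (1/2) f_xx) dt + f_x dB_t. Compute partials of f(t, x) = -4*t/5 + x^6/2:
  f_t(t,x)  = -4/5
  f_x(t,x)  = 3*x^5
  f_xx(t,x) = 15*x^4
Assemble drift = f_t + (1/2) f_xx = 15*x^4/2 - 4/5 and diffusion = f_x = 3*x^5. Substituting x = B_t:
  d(B_t^6/2 - 4*t/5) = (15*B_t^4/2 - 4/5) dt + (3*B_t^5) dB_t.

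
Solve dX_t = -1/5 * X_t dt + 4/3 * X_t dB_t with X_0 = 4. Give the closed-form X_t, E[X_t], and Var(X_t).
X_t = 4 * exp((-49/45) t + (4/3) B_t); E[X_t] = 4*exp(-t/5); Var(X_t) = (16*exp(16*t/9) - 16)*exp(-2*t/5)

For GBM dX = mu X dt + sigma X dB with X_0 = x_0, apply Itô to Y = log X: dY = (mu - sigma^2/2) dt + sigma dB, so Y_t = log(x_0) + (mu - sigma^2/2) t + sigma B_t and hence X_t = x_0 * exp((mu - sigma^2/2) t + sigma B_t).
With mu = -1/5, sigma = 4/3, x_0 = 4, this gives:
  X_t = 4 * exp((-49/45) * t + (4/3) * B_t).
Since sigma*B_t ~ Normal(0, sigma^2 t), E[exp(sigma*B_t)] = exp(sigma^2 t / 2); so E[X_t] = x_0 * exp((mu - sigma^2/2) t) * exp(sigma^2 t / 2) = x_0 * exp(mu t) = 4*exp(-t/5).
Var(X_t) = E[X_t^2] - (E[X_t])^2 = x_0^2 * exp(2 mu t) * (exp(sigma^2 t) - 1) = (16*exp(16*t/9) - 16)*exp(-2*t/5).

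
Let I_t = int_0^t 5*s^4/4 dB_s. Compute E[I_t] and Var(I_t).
E[I_t] = 0; Var(I_t) = 25*t^9/144

The Itô integral of a deterministic integrand f(s) has mean 0 because each increment f(s) * (B_{s+ds} - B_s) has mean 0. By the Itô isometry:
  Var( int_0^t f(s) dB_s ) = E[ (int_0^t f(s) dB_s)^2 ] = int_0^t f(s)^2 ds.
Here f(s) = 5*s^4/4, so f(s)^2 = 25*s^8/16. Integrate:
  int_0^t (25*s^8/16) ds = 25*t^9/144.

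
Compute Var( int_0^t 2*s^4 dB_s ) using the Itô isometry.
Var = 4*t^9/9

The Itô integral of a deterministic integrand f(s) has mean 0 because each increment f(s) * (B_{s+ds} - B_s) has mean 0. By the Itô isometry:
  Var( int_0^t f(s) dB_s ) = E[ (int_0^t f(s) dB_s)^2 ] = int_0^t f(s)^2 ds.
Here f(s) = 2*s^4, so f(s)^2 = 4*s^8. Integrate:
  int_0^t (4*s^8) ds = 4*t^9/9.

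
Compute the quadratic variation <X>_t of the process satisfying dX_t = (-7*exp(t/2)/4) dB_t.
<X>_t = 49*exp(t)/16 - 49/16

For an Itô process dX_t = a(t) dt + b(t) dB_t, the quadratic variation is <X>_t = int_0^t b(s)^2 ds (the drift term does not contribute). Here b(s) = -7*exp(s/2)/4, so
  b(s)^2 = 49*exp(s)/16.
Integrating from 0 to t:
  <X>_t = int_0^t (49*exp(s)/16) ds = 49*exp(t)/16 - 49/16.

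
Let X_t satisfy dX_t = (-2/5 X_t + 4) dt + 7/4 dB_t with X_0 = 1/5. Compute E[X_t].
E[X_t] = 10 - 49*exp(-2*t/5)/5

Taking expectations and using E[dB_t] = 0, the mean m(t) = E[X_t] satisfies the ODE m'(t) = a m(t) + b with m(0) = x_0. With a = -2/5, b = 4, x_0 = 1/5, the solution is
  m(t) = x_0 * exp(a t) + (b/a) * (exp(a t) - 1)
       = (1/5) * exp((-2/5) t) + (4/(-2/5)) * (exp((-2/5) t) - 1)
       = 10 - 49*exp(-2*t/5)/5.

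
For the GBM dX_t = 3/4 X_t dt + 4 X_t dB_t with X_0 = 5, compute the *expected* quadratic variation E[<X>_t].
E[<X>_t] = 160*exp(35*t/2)/7 - 160/7

<X>_t = int_0^t (4 * X_s)^2 ds. Taking expectation inside the integral: E[<X>_t] = 4^2 * int_0^t E[X_s^2] ds. For GBM, E[X_s^2] = x_0^2 * exp((2 mu + sigma^2) s). Integrating:
  E[<X>_t] = 4^2 * 5^2 * (exp((2*(3/4) + 4^2) t) - 1) / (2*(3/4) + 4^2)
           = 4^2 * 5^2 * (exp((35/2) t) - 1) / (35/2) = 160*exp(35*t/2)/7 - 160/7.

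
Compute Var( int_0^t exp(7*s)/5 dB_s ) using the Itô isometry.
Var = exp(14*t)/350 - 1/350

The Itô integral of a deterministic integrand f(s) has mean 0 because each increment f(s) * (B_{s+ds} - B_s) has mean 0. By the Itô isometry:
  Var( int_0^t f(s) dB_s ) = E[ (int_0^t f(s) dB_s)^2 ] = int_0^t f(s)^2 ds.
Here f(s) = exp(7*s)/5, so f(s)^2 = exp(14*s)/25. Integrate:
  int_0^t (exp(14*s)/25) ds = exp(14*t)/350 - 1/350.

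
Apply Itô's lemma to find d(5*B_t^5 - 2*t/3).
d(5*B_t^5 - 2*t/3) = (50*B_t^3 - 2/3) dt + (25*B_t^4) dB_t

Itô's formula for f(t, x): d f(t, B_t) = (f_t + (1/2) f_xx) dt + f_x dB_t. Compute partials of f(t, x) = -2*t/3 + 5*x^5:
  f_t(t,x)  = -2/3
  f_x(t,x)  = 25*x^4
  f_xx(t,x) = 100*x^3
Assemble drift = f_t + (1/2) f_xx = 50*x^3 - 2/3 and diffusion = f_x = 25*x^4. Substituting x = B_t:
  d(5*B_t^5 - 2*t/3) = (50*B_t^3 - 2/3) dt + (25*B_t^4) dB_t.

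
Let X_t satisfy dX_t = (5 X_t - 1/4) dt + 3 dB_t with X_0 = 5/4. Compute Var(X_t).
Var(X_t) = 9*exp(10*t)/10 - 9/10

The variance V(t) = Var(X_t) satisfies V'(t) = 2 a V(t) + c^2 with V(0) = 0 (drift coefficient is linear in X, diffusion is constant). With a = 5, c = 3, the solution is
  V(t) = (c^2 / (2 a)) * (exp(2 a t) - 1)
       = (3^2 / (2*5)) * (exp(10 t) - 1)
       = 9*exp(10*t)/10 - 9/10.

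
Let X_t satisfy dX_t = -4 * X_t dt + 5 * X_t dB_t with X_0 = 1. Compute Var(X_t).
Var(X_t) = (exp(25*t) - 1)*exp(-8*t)

For GBM dX = mu X dt + sigma X dB with X_0 = x_0, apply Itô to Y = log X: dY = (mu - sigma^2/2) dt + sigma dB, so Y_t = log(x_0) + (mu - sigma^2/2) t + sigma B_t and hence X_t = x_0 * exp((mu - sigma^2/2) t + sigma B_t).
With mu = -4, sigma = 5, x_0 = 1, this gives:
  X_t = 1 * exp((-33/2) * t + (5) * B_t).
Since sigma*B_t ~ Normal(0, sigma^2 t), E[exp(sigma*B_t)] = exp(sigma^2 t / 2); so E[X_t] = x_0 * exp((mu - sigma^2/2) t) * exp(sigma^2 t / 2) = x_0 * exp(mu t) = exp(-4*t).
Var(X_t) = E[X_t^2] - (E[X_t])^2 = x_0^2 * exp(2 mu t) * (exp(sigma^2 t) - 1) = (exp(25*t) - 1)*exp(-8*t).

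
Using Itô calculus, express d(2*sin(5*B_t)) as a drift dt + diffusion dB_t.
d(2*sin(5*B_t)) = (-25*sin(5*B_t)) dt + (10*cos(5*B_t)) dB_t

Itô's formula for f(B_t) gives d f(B_t) = f'(B_t) dB_t + (1/2) f''(B_t) dt. Compute derivatives of f(x) = 2*sin(5*x):
  f'(x)  = 10*cos(5*x)
  f''(x) = -50*sin(5*x)
Substitute x = B_t and multiply the f'' term by 1/2:
  drift     = (1/2) * (-50*sin(5*x)) evaluated at B_t = -25*sin(5*B_t)
  diffusion = (10*cos(5*x)) evaluated at B_t = 10*cos(5*B_t)
Therefore d(2*sin(5*B_t)) = (-25*sin(5*B_t)) dt + (10*cos(5*B_t)) dB_t.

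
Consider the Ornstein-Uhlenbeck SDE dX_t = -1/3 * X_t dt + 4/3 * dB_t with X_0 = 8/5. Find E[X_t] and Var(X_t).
E[X_t] = 8*exp(-t/3)/5; Var(X_t) = 8/3 - 8*exp(-2*t/3)/3

The OU SDE dX = -theta X dt + sigma dB admits the integrating factor exp(theta t): d(exp(theta t) X_t) = sigma exp(theta t) dB_t. Integrating from 0 to t:
  X_t = x_0 * exp(-theta t) + sigma * int_0^t exp(-theta (t-s)) dB_s.
The Itô integral has mean 0 and (by the Itô isometry) variance sigma^2 * int_0^t exp(-2 theta (t - s)) ds = sigma^2 * (1 - exp(-2 theta t)) / (2 theta).
With theta = 1/3, sigma = 4/3, x_0 = 8/5:
  E[X_t] = 8/5 * exp(-1/3 t) = 8*exp(-t/3)/5
  Var(X_t) = (4/3)^2 * (1 - exp(-2*1/3 t)) / (2 * 1/3) = 8/3 - 8*exp(-2*t/3)/3.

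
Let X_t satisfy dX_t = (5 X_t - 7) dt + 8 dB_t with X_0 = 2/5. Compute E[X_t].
E[X_t] = 7/5 - exp(5*t)

Taking expectations and using E[dB_t] = 0, the mean m(t) = E[X_t] satisfies the ODE m'(t) = a m(t) + b with m(0) = x_0. With a = 5, b = -7, x_0 = 2/5, the solution is
  m(t) = x_0 * exp(a t) + (b/a) * (exp(a t) - 1)
       = (2/5) * exp(5 t) + ((-7)/5) * (exp(5 t) - 1)
       = 7/5 - exp(5*t).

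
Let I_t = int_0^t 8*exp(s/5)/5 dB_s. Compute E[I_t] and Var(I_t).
E[I_t] = 0; Var(I_t) = 32*exp(2*t/5)/5 - 32/5

The Itô integral of a deterministic integrand f(s) has mean 0 because each increment f(s) * (B_{s+ds} - B_s) has mean 0. By the Itô isometry:
  Var( int_0^t f(s) dB_s ) = E[ (int_0^t f(s) dB_s)^2 ] = int_0^t f(s)^2 ds.
Here f(s) = 8*exp(s/5)/5, so f(s)^2 = 64*exp(2*s/5)/25. Integrate:
  int_0^t (64*exp(2*s/5)/25) ds = 32*exp(2*t/5)/5 - 32/5.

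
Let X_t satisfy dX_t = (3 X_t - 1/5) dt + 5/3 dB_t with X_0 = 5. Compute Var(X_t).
Var(X_t) = 25*exp(6*t)/54 - 25/54

The variance V(t) = Var(X_t) satisfies V'(t) = 2 a V(t) + c^2 with V(0) = 0 (drift coefficient is linear in X, diffusion is constant). With a = 3, c = 5/3, the solution is
  V(t) = (c^2 / (2 a)) * (exp(2 a t) - 1)
       = ((5/3)^2 / (2*3)) * (exp(6 t) - 1)
       = 25*exp(6*t)/54 - 25/54.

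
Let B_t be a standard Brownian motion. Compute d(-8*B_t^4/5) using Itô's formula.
d(-8*B_t^4/5) = (-48*B_t^2/5) dt + (-32*B_t^3/5) dB_t

Itô's formula for f(B_t) gives d f(B_t) = f'(B_t) dB_t + (1/2) f''(B_t) dt. Compute derivatives of f(x) = -8*x^4/5:
  f'(x)  = -32*x^3/5
  f''(x) = -96*x^2/5
Substitute x = B_t and multiply the f'' term by 1/2:
  drift     = (1/2) * (-96*x^2/5) evaluated at B_t = -48*B_t^2/5
  diffusion = (-32*x^3/5) evaluated at B_t = -32*B_t^3/5
Therefore d(-8*B_t^4/5) = (-48*B_t^2/5) dt + (-32*B_t^3/5) dB_t.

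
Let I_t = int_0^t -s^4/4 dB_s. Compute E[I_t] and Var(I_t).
E[I_t] = 0; Var(I_t) = t^9/144

The Itô integral of a deterministic integrand f(s) has mean 0 because each increment f(s) * (B_{s+ds} - B_s) has mean 0. By the Itô isometry:
  Var( int_0^t f(s) dB_s ) = E[ (int_0^t f(s) dB_s)^2 ] = int_0^t f(s)^2 ds.
Here f(s) = -s^4/4, so f(s)^2 = s^8/16. Integrate:
  int_0^t (s^8/16) ds = t^9/144.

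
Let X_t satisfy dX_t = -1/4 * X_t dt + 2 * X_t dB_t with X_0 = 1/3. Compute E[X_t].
E[X_t] = exp(-t/4)/3

For GBM dX = mu X dt + sigma X dB with X_0 = x_0, apply Itô to Y = log X: dY = (mu - sigma^2/2) dt + sigma dB, so Y_t = log(x_0) + (mu - sigma^2/2) t + sigma B_t and hence X_t = x_0 * exp((mu - sigma^2/2) t + sigma B_t).
With mu = -1/4, sigma = 2, x_0 = 1/3, this gives:
  X_t = 1/3 * exp((-9/4) * t + (2) * B_t).
Since sigma*B_t ~ Normal(0, sigma^2 t), E[exp(sigma*B_t)] = exp(sigma^2 t / 2); so E[X_t] = x_0 * exp((mu - sigma^2/2) t) * exp(sigma^2 t / 2) = x_0 * exp(mu t) = exp(-t/4)/3.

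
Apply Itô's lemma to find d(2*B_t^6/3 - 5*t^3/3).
d(2*B_t^6/3 - 5*t^3/3) = (10*B_t^4 - 5*t^2) dt + (4*B_t^5) dB_t

Itô's formula for f(t, x): d f(t, B_t) = (f_t + (1/2) f_xx) dt + f_x dB_t. Compute partials of f(t, x) = -5*t^3/3 + 2*x^6/3:
  f_t(t,x)  = -5*t^2
  f_x(t,x)  = 4*x^5
  f_xx(t,x) = 20*x^4
Assemble drift = f_t + (1/2) f_xx = -5*t^2 + 10*x^4 and diffusion = f_x = 4*x^5. Substituting x = B_t:
  d(2*B_t^6/3 - 5*t^3/3) = (10*B_t^4 - 5*t^2) dt + (4*B_t^5) dB_t.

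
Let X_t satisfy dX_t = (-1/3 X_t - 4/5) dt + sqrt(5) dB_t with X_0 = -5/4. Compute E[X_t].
E[X_t] = -12/5 + 23*exp(-t/3)/20

Taking expectations and using E[dB_t] = 0, the mean m(t) = E[X_t] satisfies the ODE m'(t) = a m(t) + b with m(0) = x_0. With a = -1/3, b = -4/5, x_0 = -5/4, the solution is
  m(t) = x_0 * exp(a t) + (b/a) * (exp(a t) - 1)
       = (-5/4) * exp((-1/3) t) + ((-4/5)/(-1/3)) * (exp((-1/3) t) - 1)
       = -12/5 + 23*exp(-t/3)/20.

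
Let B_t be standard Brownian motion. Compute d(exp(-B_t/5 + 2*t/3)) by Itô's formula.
d(exp(-B_t/5 + 2*t/3)) = (103*exp(-B_t/5 + 2*t/3)/150) dt + (-exp(-B_t/5 + 2*t/3)/5) dB_t

Itô's formula for f(t, x): d f(t, B_t) = (f_t + (1/2) f_xx) dt + f_x dB_t. Compute partials of f(t, x) = exp(2*t/3 - x/5):
  f_t(t,x)  = 2*exp(2*t/3 - x/5)/3
  f_x(t,x)  = -exp(2*t/3 - x/5)/5
  f_xx(t,x) = exp(2*t/3 - x/5)/25
Assemble drift = f_t + (1/2) f_xx = 103*exp(2*t/3 - x/5)/150 and diffusion = f_x = -exp(2*t/3 - x/5)/5. Substituting x = B_t:
  d(exp(-B_t/5 + 2*t/3)) = (103*exp(-B_t/5 + 2*t/3)/150) dt + (-exp(-B_t/5 + 2*t/3)/5) dB_t.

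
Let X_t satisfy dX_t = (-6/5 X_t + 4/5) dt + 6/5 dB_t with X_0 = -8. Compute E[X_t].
E[X_t] = 2/3 - 26*exp(-6*t/5)/3

Taking expectations and using E[dB_t] = 0, the mean m(t) = E[X_t] satisfies the ODE m'(t) = a m(t) + b with m(0) = x_0. With a = -6/5, b = 4/5, x_0 = -8, the solution is
  m(t) = x_0 * exp(a t) + (b/a) * (exp(a t) - 1)
       = (-8) * exp((-6/5) t) + ((4/5)/(-6/5)) * (exp((-6/5) t) - 1)
       = 2/3 - 26*exp(-6*t/5)/3.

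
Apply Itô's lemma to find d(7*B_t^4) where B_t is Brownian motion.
d(7*B_t^4) = (42*B_t^2) dt + (28*B_t^3) dB_t

Itô's formula for f(B_t) gives d f(B_t) = f'(B_t) dB_t + (1/2) f''(B_t) dt. Compute derivatives of f(x) = 7*x^4:
  f'(x)  = 28*x^3
  f''(x) = 84*x^2
Substitute x = B_t and multiply the f'' term by 1/2:
  drift     = (1/2) * (84*x^2) evaluated at B_t = 42*B_t^2
  diffusion = (28*x^3) evaluated at B_t = 28*B_t^3
Therefore d(7*B_t^4) = (42*B_t^2) dt + (28*B_t^3) dB_t.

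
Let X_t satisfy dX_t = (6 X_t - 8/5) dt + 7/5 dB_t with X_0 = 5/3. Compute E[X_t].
E[X_t] = 7*exp(6*t)/5 + 4/15

Taking expectations and using E[dB_t] = 0, the mean m(t) = E[X_t] satisfies the ODE m'(t) = a m(t) + b with m(0) = x_0. With a = 6, b = -8/5, x_0 = 5/3, the solution is
  m(t) = x_0 * exp(a t) + (b/a) * (exp(a t) - 1)
       = (5/3) * exp(6 t) + ((-8/5)/6) * (exp(6 t) - 1)
       = 7*exp(6*t)/5 + 4/15.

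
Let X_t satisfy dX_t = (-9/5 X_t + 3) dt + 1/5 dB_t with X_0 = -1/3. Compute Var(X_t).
Var(X_t) = 1/90 - exp(-18*t/5)/90

The variance V(t) = Var(X_t) satisfies V'(t) = 2 a V(t) + c^2 with V(0) = 0 (drift coefficient is linear in X, diffusion is constant). With a = -9/5, c = 1/5, the solution is
  V(t) = (c^2 / (2 a)) * (exp(2 a t) - 1)
       = ((1/5)^2 / (2*(-9/5))) * (exp((-18/5) t) - 1)
       = 1/90 - exp(-18*t/5)/90.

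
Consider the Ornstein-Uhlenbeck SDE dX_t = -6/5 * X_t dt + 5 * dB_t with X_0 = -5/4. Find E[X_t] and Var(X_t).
E[X_t] = -5*exp(-6*t/5)/4; Var(X_t) = 125/12 - 125*exp(-12*t/5)/12

The OU SDE dX = -theta X dt + sigma dB admits the integrating factor exp(theta t): d(exp(theta t) X_t) = sigma exp(theta t) dB_t. Integrating from 0 to t:
  X_t = x_0 * exp(-theta t) + sigma * int_0^t exp(-theta (t-s)) dB_s.
The Itô integral has mean 0 and (by the Itô isometry) variance sigma^2 * int_0^t exp(-2 theta (t - s)) ds = sigma^2 * (1 - exp(-2 theta t)) / (2 theta).
With theta = 6/5, sigma = 5, x_0 = -5/4:
  E[X_t] = -5/4 * exp(-6/5 t) = -5*exp(-6*t/5)/4
  Var(X_t) = (5)^2 * (1 - exp(-2*6/5 t)) / (2 * 6/5) = 125/12 - 125*exp(-12*t/5)/12.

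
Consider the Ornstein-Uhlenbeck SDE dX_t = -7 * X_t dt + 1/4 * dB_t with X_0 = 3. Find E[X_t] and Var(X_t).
E[X_t] = 3*exp(-7*t); Var(X_t) = 1/224 - exp(-14*t)/224

The OU SDE dX = -theta X dt + sigma dB admits the integrating factor exp(theta t): d(exp(theta t) X_t) = sigma exp(theta t) dB_t. Integrating from 0 to t:
  X_t = x_0 * exp(-theta t) + sigma * int_0^t exp(-theta (t-s)) dB_s.
The Itô integral has mean 0 and (by the Itô isometry) variance sigma^2 * int_0^t exp(-2 theta (t - s)) ds = sigma^2 * (1 - exp(-2 theta t)) / (2 theta).
With theta = 7, sigma = 1/4, x_0 = 3:
  E[X_t] = 3 * exp(-7 t) = 3*exp(-7*t)
  Var(X_t) = (1/4)^2 * (1 - exp(-2*7 t)) / (2 * 7) = 1/224 - exp(-14*t)/224.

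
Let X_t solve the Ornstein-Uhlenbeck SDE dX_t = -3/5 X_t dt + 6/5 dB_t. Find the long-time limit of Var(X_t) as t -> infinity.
lim Var(X_t) = 6/5

The OU SDE dX = -theta X dt + sigma dB admits the integrating factor exp(theta t): d(exp(theta t) X_t) = sigma exp(theta t) dB_t. Integrating from 0 to t gives X_t = x_0 * exp(-theta t) + sigma * int_0^t exp(-theta (t-s)) dB_s for any initial x_0. The Itô integral has variance (by the Itô isometry) sigma^2 * int_0^t exp(-2 theta (t - s)) ds = sigma^2 * (1 - exp(-2 theta t)) / (2 theta), independent of x_0.
With theta = 3/5, sigma = 6/5:
  Var(X_t) = (6/5)^2 * (1 - exp(-2*3/5 t)) / (2 * 3/5) = 6/5 - 6*exp(-6*t/5)/5.
As t -> infinity, exp(-2*3/5 t) -> 0, so the stationary variance is sigma^2 / (2 theta) = 6/5.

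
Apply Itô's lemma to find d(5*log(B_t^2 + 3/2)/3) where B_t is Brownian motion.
d(5*log(B_t^2 + 3/2)/3) = (10*(3 - 2*B_t^2)/(3*(2*B_t^2 + 3)^2)) dt + (20*B_t/(3*(2*B_t^2 + 3))) dB_t

Itô's formula for f(B_t) gives d f(B_t) = f'(B_t) dB_t + (1/2) f''(B_t) dt. Compute derivatives of f(x) = 5*log(x^2 + 3/2)/3:
  f'(x)  = 20*x/(3*(2*x^2 + 3))
  f''(x) = 20*(3 - 2*x^2)/(3*(2*x^2 + 3)^2)
Substitute x = B_t and multiply the f'' term by 1/2:
  drift     = (1/2) * (20*(3 - 2*x^2)/(3*(2*x^2 + 3)^2)) evaluated at B_t = 10*(3 - 2*B_t^2)/(3*(2*B_t^2 + 3)^2)
  diffusion = (20*x/(3*(2*x^2 + 3))) evaluated at B_t = 20*B_t/(3*(2*B_t^2 + 3))
Therefore d(5*log(B_t^2 + 3/2)/3) = (10*(3 - 2*B_t^2)/(3*(2*B_t^2 + 3)^2)) dt + (20*B_t/(3*(2*B_t^2 + 3))) dB_t.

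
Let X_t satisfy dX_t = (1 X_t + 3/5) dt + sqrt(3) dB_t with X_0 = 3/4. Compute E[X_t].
E[X_t] = 27*exp(t)/20 - 3/5

Taking expectations and using E[dB_t] = 0, the mean m(t) = E[X_t] satisfies the ODE m'(t) = a m(t) + b with m(0) = x_0. With a = 1, b = 3/5, x_0 = 3/4, the solution is
  m(t) = x_0 * exp(a t) + (b/a) * (exp(a t) - 1)
       = (3/4) * exp(1 t) + ((3/5)/1) * (exp(1 t) - 1)
       = 27*exp(t)/20 - 3/5.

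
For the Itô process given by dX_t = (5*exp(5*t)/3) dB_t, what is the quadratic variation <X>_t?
<X>_t = 5*exp(10*t)/18 - 5/18

For an Itô process dX_t = a(t) dt + b(t) dB_t, the quadratic variation is <X>_t = int_0^t b(s)^2 ds (the drift term does not contribute). Here b(s) = 5*exp(5*s)/3, so
  b(s)^2 = 25*exp(10*s)/9.
Integrating from 0 to t:
  <X>_t = int_0^t (25*exp(10*s)/9) ds = 5*exp(10*t)/18 - 5/18.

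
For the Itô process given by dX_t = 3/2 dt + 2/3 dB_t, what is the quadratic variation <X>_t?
<X>_t = 4*t/9

For an Itô process dX_t = a(t) dt + b(t) dB_t, the quadratic variation is <X>_t = int_0^t b(s)^2 ds (the drift term does not contribute). Here b(s) = 2/3, so
  b(s)^2 = 4/9.
Integrating from 0 to t:
  <X>_t = int_0^t (4/9) ds = 4*t/9.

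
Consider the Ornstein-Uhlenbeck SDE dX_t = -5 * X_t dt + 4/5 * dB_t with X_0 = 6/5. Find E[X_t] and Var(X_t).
E[X_t] = 6*exp(-5*t)/5; Var(X_t) = 8/125 - 8*exp(-10*t)/125

The OU SDE dX = -theta X dt + sigma dB admits the integrating factor exp(theta t): d(exp(theta t) X_t) = sigma exp(theta t) dB_t. Integrating from 0 to t:
  X_t = x_0 * exp(-theta t) + sigma * int_0^t exp(-theta (t-s)) dB_s.
The Itô integral has mean 0 and (by the Itô isometry) variance sigma^2 * int_0^t exp(-2 theta (t - s)) ds = sigma^2 * (1 - exp(-2 theta t)) / (2 theta).
With theta = 5, sigma = 4/5, x_0 = 6/5:
  E[X_t] = 6/5 * exp(-5 t) = 6*exp(-5*t)/5
  Var(X_t) = (4/5)^2 * (1 - exp(-2*5 t)) / (2 * 5) = 8/125 - 8*exp(-10*t)/125.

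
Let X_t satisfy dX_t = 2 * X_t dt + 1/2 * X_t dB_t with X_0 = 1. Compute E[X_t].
E[X_t] = exp(2*t)

For GBM dX = mu X dt + sigma X dB with X_0 = x_0, apply Itô to Y = log X: dY = (mu - sigma^2/2) dt + sigma dB, so Y_t = log(x_0) + (mu - sigma^2/2) t + sigma B_t and hence X_t = x_0 * exp((mu - sigma^2/2) t + sigma B_t).
With mu = 2, sigma = 1/2, x_0 = 1, this gives:
  X_t = 1 * exp((15/8) * t + (1/2) * B_t).
Since sigma*B_t ~ Normal(0, sigma^2 t), E[exp(sigma*B_t)] = exp(sigma^2 t / 2); so E[X_t] = x_0 * exp((mu - sigma^2/2) t) * exp(sigma^2 t / 2) = x_0 * exp(mu t) = exp(2*t).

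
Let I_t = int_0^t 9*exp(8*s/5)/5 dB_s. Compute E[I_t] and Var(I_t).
E[I_t] = 0; Var(I_t) = 81*exp(16*t/5)/80 - 81/80

The Itô integral of a deterministic integrand f(s) has mean 0 because each increment f(s) * (B_{s+ds} - B_s) has mean 0. By the Itô isometry:
  Var( int_0^t f(s) dB_s ) = E[ (int_0^t f(s) dB_s)^2 ] = int_0^t f(s)^2 ds.
Here f(s) = 9*exp(8*s/5)/5, so f(s)^2 = 81*exp(16*s/5)/25. Integrate:
  int_0^t (81*exp(16*s/5)/25) ds = 81*exp(16*t/5)/80 - 81/80.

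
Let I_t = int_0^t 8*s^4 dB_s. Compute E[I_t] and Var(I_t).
E[I_t] = 0; Var(I_t) = 64*t^9/9

The Itô integral of a deterministic integrand f(s) has mean 0 because each increment f(s) * (B_{s+ds} - B_s) has mean 0. By the Itô isometry:
  Var( int_0^t f(s) dB_s ) = E[ (int_0^t f(s) dB_s)^2 ] = int_0^t f(s)^2 ds.
Here f(s) = 8*s^4, so f(s)^2 = 64*s^8. Integrate:
  int_0^t (64*s^8) ds = 64*t^9/9.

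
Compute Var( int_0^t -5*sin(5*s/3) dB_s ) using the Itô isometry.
Var = 25*t/2 - 15*sin(10*t/3)/4

The Itô integral of a deterministic integrand f(s) has mean 0 because each increment f(s) * (B_{s+ds} - B_s) has mean 0. By the Itô isometry:
  Var( int_0^t f(s) dB_s ) = E[ (int_0^t f(s) dB_s)^2 ] = int_0^t f(s)^2 ds.
Here f(s) = -5*sin(5*s/3), so f(s)^2 = 25*sin(5*s/3)^2. Integrate:
  int_0^t (25*sin(5*s/3)^2) ds = 25*t/2 - 15*sin(10*t/3)/4.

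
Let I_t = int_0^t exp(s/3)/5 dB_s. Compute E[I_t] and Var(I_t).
E[I_t] = 0; Var(I_t) = 3*exp(2*t/3)/50 - 3/50

The Itô integral of a deterministic integrand f(s) has mean 0 because each increment f(s) * (B_{s+ds} - B_s) has mean 0. By the Itô isometry:
  Var( int_0^t f(s) dB_s ) = E[ (int_0^t f(s) dB_s)^2 ] = int_0^t f(s)^2 ds.
Here f(s) = exp(s/3)/5, so f(s)^2 = exp(2*s/3)/25. Integrate:
  int_0^t (exp(2*s/3)/25) ds = 3*exp(2*t/3)/50 - 3/50.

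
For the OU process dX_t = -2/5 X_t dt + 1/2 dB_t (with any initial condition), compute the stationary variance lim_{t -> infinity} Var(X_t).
lim Var(X_t) = 5/16

The OU SDE dX = -theta X dt + sigma dB admits the integrating factor exp(theta t): d(exp(theta t) X_t) = sigma exp(theta t) dB_t. Integrating from 0 to t gives X_t = x_0 * exp(-theta t) + sigma * int_0^t exp(-theta (t-s)) dB_s for any initial x_0. The Itô integral has variance (by the Itô isometry) sigma^2 * int_0^t exp(-2 theta (t - s)) ds = sigma^2 * (1 - exp(-2 theta t)) / (2 theta), independent of x_0.
With theta = 2/5, sigma = 1/2:
  Var(X_t) = (1/2)^2 * (1 - exp(-2*2/5 t)) / (2 * 2/5) = 5/16 - 5*exp(-4*t/5)/16.
As t -> infinity, exp(-2*2/5 t) -> 0, so the stationary variance is sigma^2 / (2 theta) = 5/16.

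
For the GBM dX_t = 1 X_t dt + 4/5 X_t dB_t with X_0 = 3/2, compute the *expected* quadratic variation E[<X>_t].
E[<X>_t] = 6*exp(66*t/25)/11 - 6/11

<X>_t = int_0^t ((4/5) * X_s)^2 ds. Taking expectation inside the integral: E[<X>_t] = (4/5)^2 * int_0^t E[X_s^2] ds. For GBM, E[X_s^2] = x_0^2 * exp((2 mu + sigma^2) s). Integrating:
  E[<X>_t] = (4/5)^2 * (3/2)^2 * (exp((2*1 + (4/5)^2) t) - 1) / (2*1 + (4/5)^2)
           = (4/5)^2 * (3/2)^2 * (exp((66/25) t) - 1) / (66/25) = 6*exp(66*t/25)/11 - 6/11.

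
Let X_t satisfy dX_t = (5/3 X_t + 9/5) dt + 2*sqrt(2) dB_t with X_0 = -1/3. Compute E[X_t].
E[X_t] = 56*exp(5*t/3)/75 - 27/25

Taking expectations and using E[dB_t] = 0, the mean m(t) = E[X_t] satisfies the ODE m'(t) = a m(t) + b with m(0) = x_0. With a = 5/3, b = 9/5, x_0 = -1/3, the solution is
  m(t) = x_0 * exp(a t) + (b/a) * (exp(a t) - 1)
       = (-1/3) * exp((5/3) t) + ((9/5)/(5/3)) * (exp((5/3) t) - 1)
       = 56*exp(5*t/3)/75 - 27/25.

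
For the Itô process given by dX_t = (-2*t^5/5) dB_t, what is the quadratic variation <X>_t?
<X>_t = 4*t^11/275

For an Itô process dX_t = a(t) dt + b(t) dB_t, the quadratic variation is <X>_t = int_0^t b(s)^2 ds (the drift term does not contribute). Here b(s) = -2*s^5/5, so
  b(s)^2 = 4*s^10/25.
Integrating from 0 to t:
  <X>_t = int_0^t (4*s^10/25) ds = 4*t^11/275.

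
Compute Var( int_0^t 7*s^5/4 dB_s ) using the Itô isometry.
Var = 49*t^11/176

The Itô integral of a deterministic integrand f(s) has mean 0 because each increment f(s) * (B_{s+ds} - B_s) has mean 0. By the Itô isometry:
  Var( int_0^t f(s) dB_s ) = E[ (int_0^t f(s) dB_s)^2 ] = int_0^t f(s)^2 ds.
Here f(s) = 7*s^5/4, so f(s)^2 = 49*s^10/16. Integrate:
  int_0^t (49*s^10/16) ds = 49*t^11/176.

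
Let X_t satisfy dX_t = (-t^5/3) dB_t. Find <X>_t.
<X>_t = t^11/99

For an Itô process dX_t = a(t) dt + b(t) dB_t, the quadratic variation is <X>_t = int_0^t b(s)^2 ds (the drift term does not contribute). Here b(s) = -s^5/3, so
  b(s)^2 = s^10/9.
Integrating from 0 to t:
  <X>_t = int_0^t (s^10/9) ds = t^11/99.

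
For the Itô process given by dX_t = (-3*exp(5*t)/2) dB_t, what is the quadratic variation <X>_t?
<X>_t = 9*exp(10*t)/40 - 9/40

For an Itô process dX_t = a(t) dt + b(t) dB_t, the quadratic variation is <X>_t = int_0^t b(s)^2 ds (the drift term does not contribute). Here b(s) = -3*exp(5*s)/2, so
  b(s)^2 = 9*exp(10*s)/4.
Integrating from 0 to t:
  <X>_t = int_0^t (9*exp(10*s)/4) ds = 9*exp(10*t)/40 - 9/40.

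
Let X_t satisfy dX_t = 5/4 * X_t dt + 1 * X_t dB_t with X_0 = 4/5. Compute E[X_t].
E[X_t] = 4*exp(5*t/4)/5

For GBM dX = mu X dt + sigma X dB with X_0 = x_0, apply Itô to Y = log X: dY = (mu - sigma^2/2) dt + sigma dB, so Y_t = log(x_0) + (mu - sigma^2/2) t + sigma B_t and hence X_t = x_0 * exp((mu - sigma^2/2) t + sigma B_t).
With mu = 5/4, sigma = 1, x_0 = 4/5, this gives:
  X_t = 4/5 * exp((3/4) * t + (1) * B_t).
Since sigma*B_t ~ Normal(0, sigma^2 t), E[exp(sigma*B_t)] = exp(sigma^2 t / 2); so E[X_t] = x_0 * exp((mu - sigma^2/2) t) * exp(sigma^2 t / 2) = x_0 * exp(mu t) = 4*exp(5*t/4)/5.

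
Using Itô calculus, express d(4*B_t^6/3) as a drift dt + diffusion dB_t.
d(4*B_t^6/3) = (20*B_t^4) dt + (8*B_t^5) dB_t

Itô's formula for f(B_t) gives d f(B_t) = f'(B_t) dB_t + (1/2) f''(B_t) dt. Compute derivatives of f(x) = 4*x^6/3:
  f'(x)  = 8*x^5
  f''(x) = 40*x^4
Substitute x = B_t and multiply the f'' term by 1/2:
  drift     = (1/2) * (40*x^4) evaluated at B_t = 20*B_t^4
  diffusion = (8*x^5) evaluated at B_t = 8*B_t^5
Therefore d(4*B_t^6/3) = (20*B_t^4) dt + (8*B_t^5) dB_t.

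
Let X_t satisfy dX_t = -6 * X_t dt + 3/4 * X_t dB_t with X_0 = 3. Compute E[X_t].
E[X_t] = 3*exp(-6*t)

For GBM dX = mu X dt + sigma X dB with X_0 = x_0, apply Itô to Y = log X: dY = (mu - sigma^2/2) dt + sigma dB, so Y_t = log(x_0) + (mu - sigma^2/2) t + sigma B_t and hence X_t = x_0 * exp((mu - sigma^2/2) t + sigma B_t).
With mu = -6, sigma = 3/4, x_0 = 3, this gives:
  X_t = 3 * exp((-201/32) * t + (3/4) * B_t).
Since sigma*B_t ~ Normal(0, sigma^2 t), E[exp(sigma*B_t)] = exp(sigma^2 t / 2); so E[X_t] = x_0 * exp((mu - sigma^2/2) t) * exp(sigma^2 t / 2) = x_0 * exp(mu t) = 3*exp(-6*t).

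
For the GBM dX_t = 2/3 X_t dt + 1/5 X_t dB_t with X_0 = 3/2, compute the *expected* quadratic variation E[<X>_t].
E[<X>_t] = 27*exp(103*t/75)/412 - 27/412

<X>_t = int_0^t ((1/5) * X_s)^2 ds. Taking expectation inside the integral: E[<X>_t] = (1/5)^2 * int_0^t E[X_s^2] ds. For GBM, E[X_s^2] = x_0^2 * exp((2 mu + sigma^2) s). Integrating:
  E[<X>_t] = (1/5)^2 * (3/2)^2 * (exp((2*(2/3) + (1/5)^2) t) - 1) / (2*(2/3) + (1/5)^2)
           = (1/5)^2 * (3/2)^2 * (exp((103/75) t) - 1) / (103/75) = 27*exp(103*t/75)/412 - 27/412.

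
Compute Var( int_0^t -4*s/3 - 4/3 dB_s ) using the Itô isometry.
Var = 16*t*(t^2 + 3*t + 3)/27

The Itô integral of a deterministic integrand f(s) has mean 0 because each increment f(s) * (B_{s+ds} - B_s) has mean 0. By the Itô isometry:
  Var( int_0^t f(s) dB_s ) = E[ (int_0^t f(s) dB_s)^2 ] = int_0^t f(s)^2 ds.
Here f(s) = -4*s/3 - 4/3, so f(s)^2 = 16*(s + 1)^2/9. Integrate:
  int_0^t (16*(s + 1)^2/9) ds = 16*t*(t^2 + 3*t + 3)/27.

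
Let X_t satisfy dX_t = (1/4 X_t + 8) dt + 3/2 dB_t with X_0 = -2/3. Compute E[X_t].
E[X_t] = 94*exp(t/4)/3 - 32

Taking expectations and using E[dB_t] = 0, the mean m(t) = E[X_t] satisfies the ODE m'(t) = a m(t) + b with m(0) = x_0. With a = 1/4, b = 8, x_0 = -2/3, the solution is
  m(t) = x_0 * exp(a t) + (b/a) * (exp(a t) - 1)
       = (-2/3) * exp((1/4) t) + (8/(1/4)) * (exp((1/4) t) - 1)
       = 94*exp(t/4)/3 - 32.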